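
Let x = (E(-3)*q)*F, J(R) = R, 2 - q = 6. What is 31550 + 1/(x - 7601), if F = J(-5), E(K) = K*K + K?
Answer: 236025549/7481 ≈ 31550.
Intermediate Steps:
q = -4 (q = 2 - 1*6 = 2 - 6 = -4)
E(K) = K + K**2 (E(K) = K**2 + K = K + K**2)
F = -5
x = 120 (x = (-3*(1 - 3)*(-4))*(-5) = (-3*(-2)*(-4))*(-5) = (6*(-4))*(-5) = -24*(-5) = 120)
31550 + 1/(x - 7601) = 31550 + 1/(120 - 7601) = 31550 + 1/(-7481) = 31550 - 1/7481 = 236025549/7481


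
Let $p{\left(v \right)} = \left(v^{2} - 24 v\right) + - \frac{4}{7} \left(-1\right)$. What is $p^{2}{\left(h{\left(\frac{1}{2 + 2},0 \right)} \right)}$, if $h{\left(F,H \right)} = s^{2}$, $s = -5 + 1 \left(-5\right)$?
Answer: $\frac{2830665616}{49} \approx 5.7769 \cdot 10^{7}$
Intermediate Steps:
$s = -10$ ($s = -5 - 5 = -10$)
$h{\left(F,H \right)} = 100$ ($h{\left(F,H \right)} = \left(-10\right)^{2} = 100$)
$p{\left(v \right)} = \frac{4}{7} + v^{2} - 24 v$ ($p{\left(v \right)} = \left(v^{2} - 24 v\right) + \left(-4\right) \frac{1}{7} \left(-1\right) = \left(v^{2} - 24 v\right) - - \frac{4}{7} = \left(v^{2} - 24 v\right) + \frac{4}{7} = \frac{4}{7} + v^{2} - 24 v$)
$p^{2}{\left(h{\left(\frac{1}{2 + 2},0 \right)} \right)} = \left(\frac{4}{7} + 100^{2} - 2400\right)^{2} = \left(\frac{4}{7} + 10000 - 2400\right)^{2} = \left(\frac{53204}{7}\right)^{2} = \frac{2830665616}{49}$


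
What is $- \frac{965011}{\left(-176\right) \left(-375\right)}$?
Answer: $- \frac{965011}{66000} \approx -14.621$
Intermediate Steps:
$- \frac{965011}{\left(-176\right) \left(-375\right)} = - \frac{965011}{66000}$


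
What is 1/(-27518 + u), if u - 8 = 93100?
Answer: 1/65590 ≈ 1.5246e-5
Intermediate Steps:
u = 93108 (u = 8 + 93100 = 93108)
1/(-27518 + u) = 1/(-27518 + 93108) = 1/65590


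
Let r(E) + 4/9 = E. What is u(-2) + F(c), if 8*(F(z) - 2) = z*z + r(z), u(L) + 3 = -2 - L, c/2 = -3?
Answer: 97/36 ≈ 2.6944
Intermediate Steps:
r(E) = -4/9 + E
c = -6 (c = 2*(-3) = -6)
u(L) = -5 - L (u(L) = -3 + (-2 - L) = -5 - L)
F(z) = 35/18 + z/8 + z²/8 (F(z) = 2 + (z*z + (-4/9 + z))/8 = 2 + (z² + (-4/9 + z))/8 = 2 + (-4/9 + z + z²)/8 = 2 + (-1/18 + z/8 + z²/8) = 35/18 + z/8 + z²/8)
u(-2) + F(c) = (-5 - 1*(-2)) + (35/18 + (⅛)*(-6) + (⅛)*(-6)²) = (-5 + 2) + (35/18 - ¾ + (⅛)*36) = -3 + (35/18 - ¾ + 9/2) = -3 + 205/36 = 97/36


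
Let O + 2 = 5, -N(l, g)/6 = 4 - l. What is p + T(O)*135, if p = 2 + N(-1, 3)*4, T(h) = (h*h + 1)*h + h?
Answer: 4337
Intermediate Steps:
N(l, g) = -24 + 6*l (N(l, g) = -6*(4 - l) = -24 + 6*l)
O = 3 (O = -2 + 5 = 3)
T(h) = h + h*(1 + h²) (T(h) = (h² + 1)*h + h = (1 + h²)*h + h = h*(1 + h²) + h = h + h*(1 + h²))
p = -118 (p = 2 + (-24 + 6*(-1))*4 = 2 + (-24 - 6)*4 = 2 - 30*4 = 2 - 120 = -118)
p + T(O)*135 = -118 + (3*(2 + 3²))*135 = -118 + (3*(2 + 9))*135 = -118 + (3*11)*135 = -118 + 33*135 = -118 + 4455 = 4337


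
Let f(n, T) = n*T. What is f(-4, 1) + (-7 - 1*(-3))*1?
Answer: -8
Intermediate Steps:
f(n, T) = T*n
f(-4, 1) + (-7 - 1*(-3))*1 = 1*(-4) + (-7 - 1*(-3))*1 = -4 + (-7 + 3)*1 = -4 - 4*1 = -4 - 4 = -8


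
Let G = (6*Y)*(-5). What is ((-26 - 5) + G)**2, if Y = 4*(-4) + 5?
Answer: 89401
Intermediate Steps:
Y = -11 (Y = -16 + 5 = -11)
G = 330 (G = (6*(-11))*(-5) = -66*(-5) = 330)
((-26 - 5) + G)**2 = ((-26 - 5) + 330)**2 = (-31 + 330)**2 = 299**2 = 89401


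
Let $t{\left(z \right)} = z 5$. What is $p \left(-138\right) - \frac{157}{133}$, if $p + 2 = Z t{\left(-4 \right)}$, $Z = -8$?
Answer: $- \frac{2900089}{133} \approx -21805.0$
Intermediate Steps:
$t{\left(z \right)} = 5 z$
$p = 158$ ($p = -2 - 8 \cdot 5 \left(-4\right) = -2 - -160 = -2 + 160 = 158$)
$p \left(-138\right) - \frac{157}{133} = 158 \left(-138\right) - \frac{157}{133} = -21804 - \frac{157}{133} = - \frac{2900089}{133}$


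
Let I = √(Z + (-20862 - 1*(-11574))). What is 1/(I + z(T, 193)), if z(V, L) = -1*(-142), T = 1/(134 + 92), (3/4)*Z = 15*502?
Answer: 71/9706 - √47/4853 ≈ 0.0059024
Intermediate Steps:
Z = 10040 (Z = 4*(15*502)/3 = (4/3)*7530 = 10040)
T = 1/226 ≈ 0.0044248
I = 4*√47 (I = √(10040 + (-20862 - 1*(-11574))) = √(10040 + (-20862 + 11574)) = √(10040 - 9288) = √752 = 4*√47 ≈ 27.423)
z(V, L) = 142
1/(I + z(T, 193)) = 1/(4*√47 + 142) = 1/(142 + 4*√47)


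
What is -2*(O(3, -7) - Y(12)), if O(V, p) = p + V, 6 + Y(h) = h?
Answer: 20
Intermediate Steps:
Y(h) = -6 + h
O(V, p) = V + p
-2*(O(3, -7) - Y(12)) = -2*((3 - 7) - (-6 + 12)) = -2*(-4 - 1*6) = -2*(-4 - 6) = -2*(-10) = 20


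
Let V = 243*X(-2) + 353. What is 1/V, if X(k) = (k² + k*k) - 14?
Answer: -1/1105 ≈ -0.00090498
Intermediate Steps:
X(k) = -14 + 2*k² (X(k) = (k² + k²) - 14 = 2*k² - 14 = -14 + 2*k²)
V = -1105 (V = 243*(-14 + 2*(-2)²) + 353 = 243*(-14 + 2*4) + 353 = 243*(-14 + 8) + 353 = 243*(-6) + 353 = -1458 + 353 = -1105)
1/V = 1/(-1105) = -1/1105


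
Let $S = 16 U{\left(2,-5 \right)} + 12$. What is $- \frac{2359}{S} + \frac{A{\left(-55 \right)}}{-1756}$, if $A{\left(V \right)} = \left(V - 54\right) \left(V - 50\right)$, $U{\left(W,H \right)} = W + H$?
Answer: $\frac{233149}{3951} \approx 59.01$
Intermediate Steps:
$U{\left(W,H \right)} = H + W$
$S = -36$ ($S = 16 \left(-5 + 2\right) + 12 = 16 \left(-3\right) + 12 = -48 + 12 = -36$)
$A{\left(V \right)} = \left(-54 + V\right) \left(-50 + V\right)$
$- \frac{2359}{S} + \frac{A{\left(-55 \right)}}{-1756} = - \frac{2359}{-36} + \frac{2700 + \left(-55\right)^{2} - -5720}{-1756} = \left(-2359\right) \left(- \frac{1}{36}\right) + \left(2700 + 3025 + 5720\right) \left(- \frac{1}{1756}\right) = \frac{2359}{36} + 11445 \left(- \frac{1}{1756}\right) = \frac{2359}{36} - \frac{11445}{1756} = \frac{233149}{3951}$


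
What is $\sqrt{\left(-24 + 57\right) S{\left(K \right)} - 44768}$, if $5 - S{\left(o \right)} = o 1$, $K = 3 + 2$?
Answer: $4 i \sqrt{2798} \approx 211.58 i$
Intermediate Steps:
$K = 5$
$S{\left(o \right)} = 5 - o$ ($S{\left(o \right)} = 5 - o 1 = 5 - o$)
$\sqrt{\left(-24 + 57\right) S{\left(K \right)} - 44768} = \sqrt{\left(-24 + 57\right) \left(5 - 5\right) - 44768} = \sqrt{33 \left(5 - 5\right) - 44768} = \sqrt{33 \cdot 0 - 44768} = \sqrt{0 - 44768} = \sqrt{-44768} = 4 i \sqrt{2798}$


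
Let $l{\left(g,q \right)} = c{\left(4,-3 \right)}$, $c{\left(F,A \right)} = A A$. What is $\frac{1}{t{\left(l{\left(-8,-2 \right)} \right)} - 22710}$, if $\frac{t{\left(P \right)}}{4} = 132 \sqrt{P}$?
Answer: $- \frac{1}{21126} \approx -4.7335 \cdot 10^{-5}$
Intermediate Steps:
$c{\left(F,A \right)} = A^{2}$
$l{\left(g,q \right)} = 9$ ($l{\left(g,q \right)} = \left(-3\right)^{2} = 9$)
$t{\left(P \right)} = 528 \sqrt{P}$ ($t{\left(P \right)} = 4 \cdot 132 \sqrt{P} = 528 \sqrt{P}$)
$\frac{1}{t{\left(l{\left(-8,-2 \right)} \right)} - 22710} = \frac{1}{528 \sqrt{9} - 22710} = \frac{1}{528 \cdot 3 - 22710} = \frac{1}{1584 - 22710} = \frac{1}{-21126} = - \frac{1}{21126}$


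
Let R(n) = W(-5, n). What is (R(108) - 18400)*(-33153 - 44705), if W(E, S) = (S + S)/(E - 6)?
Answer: 1434116048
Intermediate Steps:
W(E, S) = 2*S/(-6 + E) (W(E, S) = (2*S)/(-6 + E) = 2*S/(-6 + E))
R(n) = -2*n/11 (R(n) = 2*n/(-6 - 5) = 2*n/(-11) = 2*n*(-1/11) = -2*n/11)
(R(108) - 18400)*(-33153 - 44705) = (-2/11*108 - 18400)*(-33153 - 44705) = (-216/11 - 18400)*(-77858) = -202616/11*(-77858) = 1434116048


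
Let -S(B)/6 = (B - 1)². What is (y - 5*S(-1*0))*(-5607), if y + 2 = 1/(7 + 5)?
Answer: -629853/4 ≈ -1.5746e+5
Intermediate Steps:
y = -23/12 (y = -2 + 1/(7 + 5) = -2 + 1/12 = -23/12 ≈ -1.9167)
S(B) = -6*(-1 + B)² (S(B) = -6*(B - 1)² = -6*(-1 + B)²)
(y - 5*S(-1*0))*(-5607) = (-23/12 - (-30)*(-1 - 1*0)²)*(-5607) = (-23/12 - (-30)*(-1 + 0)²)*(-5607) = (-23/12 - (-30)*(-1)²)*(-5607) = (-23/12 - (-30))*(-5607) = (-23/12 - 5*(-6))*(-5607) = (-23/12 + 30)*(-5607) = (337/12)*(-5607) = -629853/4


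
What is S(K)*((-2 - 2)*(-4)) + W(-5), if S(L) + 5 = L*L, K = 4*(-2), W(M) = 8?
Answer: 952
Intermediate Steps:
K = -8
S(L) = -5 + L² (S(L) = -5 + L*L = -5 + L²)
S(K)*((-2 - 2)*(-4)) + W(-5) = (-5 + (-8)²)*((-2 - 2)*(-4)) + 8 = (-5 + 64)*(-4*(-4)) + 8 = 59*16 + 8 = 944 + 8 = 952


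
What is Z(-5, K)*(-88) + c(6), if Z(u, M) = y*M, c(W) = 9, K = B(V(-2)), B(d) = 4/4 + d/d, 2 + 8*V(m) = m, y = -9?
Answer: 1593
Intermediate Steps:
V(m) = -¼ + m/8
B(d) = 2 (B(d) = 4*(¼) + 1 = 1 + 1 = 2)
K = 2
Z(u, M) = -9*M
Z(-5, K)*(-88) + c(6) = -9*2*(-88) + 9 = -18*(-88) + 9 = 1584 + 9 = 1593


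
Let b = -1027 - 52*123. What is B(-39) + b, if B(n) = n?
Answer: -7462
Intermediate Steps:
b = -7423 (b = -1027 - 6396 = -7423)
B(-39) + b = -39 - 7423 = -7462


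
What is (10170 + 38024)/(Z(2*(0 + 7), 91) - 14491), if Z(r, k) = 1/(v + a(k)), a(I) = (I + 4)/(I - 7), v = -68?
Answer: -270705698/81396031 ≈ -3.3258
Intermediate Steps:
a(I) = (4 + I)/(-7 + I)
Z(r, k) = 1/(-68 + (4 + k)/(-7 + k))
(10170 + 38024)/(Z(2*(0 + 7), 91) - 14491) = (10170 + 38024)/((7 - 1*91)/(-480 + 67*91) - 14491) = 48194/((7 - 91)/(-480 + 6097) - 14491) = 48194/(-84/5617 - 14491) = 48194/(-81396031/5617) = 48194*(-5617/81396031) = -270705698/81396031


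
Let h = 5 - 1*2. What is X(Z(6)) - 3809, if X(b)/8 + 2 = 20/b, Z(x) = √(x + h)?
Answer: -11315/3 ≈ -3771.7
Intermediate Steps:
h = 3 (h = 5 - 2 = 3)
Z(x) = √(3 + x) (Z(x) = √(x + 3) = √(3 + x))
X(b) = -16 + 160/b (X(b) = -16 + 8*(20/b) = -16 + 160/b)
X(Z(6)) - 3809 = (-16 + 160/(√(3 + 6))) - 3809 = (-16 + 160/(√9)) - 3809 = (-16 + 160/3) - 3809 = 112/3 - 3809 = -11315/3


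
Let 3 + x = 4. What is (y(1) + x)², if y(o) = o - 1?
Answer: 1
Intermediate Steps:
x = 1 (x = -3 + 4 = 1)
y(o) = -1 + o
(y(1) + x)² = ((-1 + 1) + 1)² = (0 + 1)² = 1² = 1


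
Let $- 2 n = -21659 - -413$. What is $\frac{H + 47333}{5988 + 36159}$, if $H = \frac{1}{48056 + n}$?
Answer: $\frac{2777453108}{2473143813} \approx 1.123$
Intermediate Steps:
$n = 10623$ ($n = - \frac{-21659 - -413}{2} = - \frac{-21659 + 413}{2} = \left(- \frac{1}{2}\right) \left(-21246\right) = 10623$)
$H = \frac{1}{58679}$ ($H = \frac{1}{48056 + 10623} = \frac{1}{58679} \approx 1.7042 \cdot 10^{-5}$)
$\frac{H + 47333}{5988 + 36159} = \frac{\frac{1}{58679} + 47333}{5988 + 36159} = \frac{2777453108}{58679 \cdot 42147} = \frac{2777453108}{58679} \cdot \frac{1}{42147} = \frac{2777453108}{2473143813}$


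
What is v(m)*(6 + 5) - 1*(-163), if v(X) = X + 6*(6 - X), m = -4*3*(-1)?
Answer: -101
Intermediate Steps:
m = 12 (m = -12*(-1) = 12)
v(X) = 36 - 5*X (v(X) = X + (36 - 6*X) = 36 - 5*X)
v(m)*(6 + 5) - 1*(-163) = (36 - 5*12)*(6 + 5) - 1*(-163) = (36 - 60)*11 + 163 = -24*11 + 163 = -264 + 163 = -101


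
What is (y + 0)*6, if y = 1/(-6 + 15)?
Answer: ⅔ ≈ 0.66667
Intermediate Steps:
y = ⅑ (y = 1/9 = ⅑ ≈ 0.11111)
(y + 0)*6 = (⅑ + 0)*6 = (⅑)*6 = ⅔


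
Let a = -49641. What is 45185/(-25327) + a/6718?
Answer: -1560810437/170146786 ≈ -9.1733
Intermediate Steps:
45185/(-25327) + a/6718 = 45185/(-25327) - 49641/6718 = 45185*(-1/25327) - 49641*1/6718 = -45185/25327 - 49641/6718 = -1560810437/170146786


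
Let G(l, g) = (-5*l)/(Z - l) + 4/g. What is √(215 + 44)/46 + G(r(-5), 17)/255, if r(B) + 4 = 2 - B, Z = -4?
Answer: 283/30345 + √259/46 ≈ 0.35918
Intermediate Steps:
r(B) = -2 - B (r(B) = -4 + (2 - B) = -2 - B)
G(l, g) = 4/g - 5*l/(-4 - l) (G(l, g) = (-5*l)/(-4 - l) + 4/g = -5*l/(-4 - l) + 4/g = 4/g - 5*l/(-4 - l))
√(215 + 44)/46 + G(r(-5), 17)/255 = √(215 + 44)/46 + ((16 + 4*(-2 - 1*(-5)) + 5*17*(-2 - 1*(-5)))/(17*(4 + (-2 - 1*(-5)))))/255 = √259*(1/46) + ((16 + 4*(-2 + 5) + 5*17*(-2 + 5))/(17*(4 + (-2 + 5))))*(1/255) = √259/46 + ((16 + 4*3 + 5*17*3)/(17*(4 + 3)))*(1/255) = √259/46 + ((1/17)*(16 + 12 + 255)/7)*(1/255) = √259/46 + ((1/17)*(⅐)*283)*(1/255) = √259/46 + (283/119)*(1/255) = √259/46 + 283/30345 = 283/30345 + √259/46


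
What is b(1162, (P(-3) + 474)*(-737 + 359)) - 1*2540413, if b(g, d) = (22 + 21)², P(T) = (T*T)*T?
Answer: -2538564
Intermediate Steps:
P(T) = T³ (P(T) = T²*T = T³)
b(g, d) = 1849 (b(g, d) = 43² = 1849)
b(1162, (P(-3) + 474)*(-737 + 359)) - 1*2540413 = 1849 - 1*2540413 = 1849 - 2540413 = -2538564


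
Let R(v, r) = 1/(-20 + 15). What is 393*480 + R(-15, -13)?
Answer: 943199/5 ≈ 1.8864e+5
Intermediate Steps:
R(v, r) = -⅕ (R(v, r) = 1/(-5) = -⅕)
393*480 + R(-15, -13) = 393*480 - ⅕ = 188640 - ⅕ = 943199/5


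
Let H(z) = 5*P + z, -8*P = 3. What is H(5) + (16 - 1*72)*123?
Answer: -55079/8 ≈ -6884.9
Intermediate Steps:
P = -3/8 (P = -⅛*3 = -3/8 ≈ -0.37500)
H(z) = -15/8 + z (H(z) = 5*(-3/8) + z = -15/8 + z)
H(5) + (16 - 1*72)*123 = (-15/8 + 5) + (16 - 1*72)*123 = 25/8 + (16 - 72)*123 = 25/8 - 56*123 = 25/8 - 6888 = -55079/8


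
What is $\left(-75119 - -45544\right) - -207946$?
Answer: $178371$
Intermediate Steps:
$\left(-75119 - -45544\right) - -207946 = \left(-75119 + 45544\right) + 207946 = -29575 + 207946 = 178371$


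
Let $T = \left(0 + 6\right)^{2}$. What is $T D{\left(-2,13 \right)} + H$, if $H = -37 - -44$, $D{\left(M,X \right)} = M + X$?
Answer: $403$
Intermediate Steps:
$H = 7$ ($H = -37 + 44 = 7$)
$T = 36$ ($T = 6^{2} = 36$)
$T D{\left(-2,13 \right)} + H = 36 \left(-2 + 13\right) + 7 = 36 \cdot 11 + 7 = 396 + 7 = 403$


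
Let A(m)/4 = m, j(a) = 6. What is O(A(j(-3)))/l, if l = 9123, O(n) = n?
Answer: 8/3041 ≈ 0.0026307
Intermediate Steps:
A(m) = 4*m
O(A(j(-3)))/l = (4*6)/9123 = 24*(1/9123) = 8/3041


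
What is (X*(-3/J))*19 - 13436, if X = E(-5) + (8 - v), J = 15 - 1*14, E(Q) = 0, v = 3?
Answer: -13721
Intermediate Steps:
J = 1 (J = 15 - 14 = 1)
X = 5 (X = 0 + (8 - 1*3) = 0 + (8 - 3) = 0 + 5 = 5)
(X*(-3/J))*19 - 13436 = (5*(-3/1))*19 - 13436 = (5*(-3*1))*19 - 13436 = (5*(-3))*19 - 13436 = -15*19 - 13436 = -285 - 13436 = -13721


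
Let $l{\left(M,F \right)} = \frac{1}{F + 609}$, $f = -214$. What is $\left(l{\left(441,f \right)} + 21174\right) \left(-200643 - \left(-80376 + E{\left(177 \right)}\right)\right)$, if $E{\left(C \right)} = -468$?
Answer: $- \frac{1001966610069}{395} \approx -2.5366 \cdot 10^{9}$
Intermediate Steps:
$l{\left(M,F \right)} = \frac{1}{609 + F}$
$\left(l{\left(441,f \right)} + 21174\right) \left(-200643 - \left(-80376 + E{\left(177 \right)}\right)\right) = \left(\frac{1}{609 - 214} + 21174\right) \left(-200643 + \left(80376 - -468\right)\right) = \left(\frac{1}{395} + 21174\right) \left(-200643 + \left(80376 + 468\right)\right) = \left(\frac{1}{395} + 21174\right) \left(-200643 + 80844\right) = \frac{8363731}{395} \left(-119799\right) = - \frac{1001966610069}{395}$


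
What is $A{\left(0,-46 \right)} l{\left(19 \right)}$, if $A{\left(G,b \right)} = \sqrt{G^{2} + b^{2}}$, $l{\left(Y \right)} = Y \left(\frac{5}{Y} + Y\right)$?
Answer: $16836$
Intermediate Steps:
$l{\left(Y \right)} = Y \left(Y + \frac{5}{Y}\right)$
$A{\left(0,-46 \right)} l{\left(19 \right)} = \sqrt{0^{2} + \left(-46\right)^{2}} \left(5 + 19^{2}\right) = \sqrt{0 + 2116} \left(5 + 361\right) = \sqrt{2116} \cdot 366 = 46 \cdot 366 = 16836$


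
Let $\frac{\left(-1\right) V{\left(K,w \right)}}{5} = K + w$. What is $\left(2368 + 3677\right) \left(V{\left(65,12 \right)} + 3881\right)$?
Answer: $21133320$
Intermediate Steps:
$V{\left(K,w \right)} = - 5 K - 5 w$ ($V{\left(K,w \right)} = - 5 \left(K + w\right) = - 5 K - 5 w$)
$\left(2368 + 3677\right) \left(V{\left(65,12 \right)} + 3881\right) = \left(2368 + 3677\right) \left(\left(\left(-5\right) 65 - 60\right) + 3881\right) = 6045 \left(\left(-325 - 60\right) + 3881\right) = 6045 \left(-385 + 3881\right) = 6045 \cdot 3496 = 21133320$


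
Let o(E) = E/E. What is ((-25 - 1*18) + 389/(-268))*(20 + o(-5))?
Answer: -250173/268 ≈ -933.48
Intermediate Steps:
o(E) = 1
((-25 - 1*18) + 389/(-268))*(20 + o(-5)) = ((-25 - 1*18) + 389/(-268))*(20 + 1) = ((-25 - 18) + 389*(-1/268))*21 = (-43 - 389/268)*21 = -11913/268*21 = -250173/268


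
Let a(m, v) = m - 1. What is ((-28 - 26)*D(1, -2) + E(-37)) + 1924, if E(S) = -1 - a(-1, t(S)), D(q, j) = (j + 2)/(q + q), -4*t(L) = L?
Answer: 1925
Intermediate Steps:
t(L) = -L/4
D(q, j) = (2 + j)/(2*q) (D(q, j) = (2 + j)/((2*q)) = (2 + j)*(1/(2*q)) = (2 + j)/(2*q))
a(m, v) = -1 + m
E(S) = 1 (E(S) = -1 - (-1 - 1) = -1 - 1*(-2) = -1 + 2 = 1)
((-28 - 26)*D(1, -2) + E(-37)) + 1924 = ((-28 - 26)*((½)*(2 - 2)/1) + 1) + 1924 = (-27*0 + 1) + 1924 = (-54*0 + 1) + 1924 = (0 + 1) + 1924 = 1 + 1924 = 1925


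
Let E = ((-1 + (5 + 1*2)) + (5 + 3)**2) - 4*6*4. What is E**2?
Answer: 676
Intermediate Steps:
E = -26 (E = ((-1 + (5 + 2)) + 8**2) - 24*4 = ((-1 + 7) + 64) - 1*96 = (6 + 64) - 96 = 70 - 96 = -26)
E**2 = (-26)**2 = 676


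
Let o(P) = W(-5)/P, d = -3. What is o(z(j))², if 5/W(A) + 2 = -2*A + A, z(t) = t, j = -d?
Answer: 25/81 ≈ 0.30864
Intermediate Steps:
j = 3 (j = -1*(-3) = 3)
W(A) = 5/(-2 - A) (W(A) = 5/(-2 + (-2*A + A)) = 5/(-2 - A))
o(P) = 5/(3*P) (o(P) = (-5/(2 - 5))/P = (-5/(-3))/P = (-5*(-⅓))/P = 5/(3*P))
o(z(j))² = ((5/3)/3)² = ((5/3)*(⅓))² = (5/9)² = 25/81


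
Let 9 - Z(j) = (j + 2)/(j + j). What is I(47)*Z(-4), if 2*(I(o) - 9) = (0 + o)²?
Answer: 77945/8 ≈ 9743.1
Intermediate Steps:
Z(j) = 9 - (2 + j)/(2*j) (Z(j) = 9 - (j + 2)/(j + j) = 9 - (2 + j)/(2*j))
I(o) = 9 + o²/2 (I(o) = 9 + (0 + o)²/2 = 9 + o²/2)
I(47)*Z(-4) = (9 + (½)*47²)*(17/2 - 1/(-4)) = (9 + (½)*2209)*(17/2 - 1*(-¼)) = (9 + 2209/2)*(17/2 + ¼) = (2227/2)*(35/4) = 77945/8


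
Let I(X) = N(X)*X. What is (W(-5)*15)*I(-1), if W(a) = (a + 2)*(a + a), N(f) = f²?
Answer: -450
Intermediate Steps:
I(X) = X³ (I(X) = X²*X = X³)
W(a) = 2*a*(2 + a) (W(a) = (2 + a)*(2*a) = 2*a*(2 + a))
(W(-5)*15)*I(-1) = ((2*(-5)*(2 - 5))*15)*(-1)³ = ((2*(-5)*(-3))*15)*(-1) = (30*15)*(-1) = 450*(-1) = -450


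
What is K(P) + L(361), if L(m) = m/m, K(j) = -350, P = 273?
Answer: -349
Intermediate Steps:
L(m) = 1
K(P) + L(361) = -350 + 1 = -349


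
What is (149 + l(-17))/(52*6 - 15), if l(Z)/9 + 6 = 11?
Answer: 194/297 ≈ 0.65320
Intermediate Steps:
l(Z) = 45 (l(Z) = -54 + 9*11 = -54 + 99 = 45)
(149 + l(-17))/(52*6 - 15) = (149 + 45)/(52*6 - 15) = 194/(312 - 15) = 194/297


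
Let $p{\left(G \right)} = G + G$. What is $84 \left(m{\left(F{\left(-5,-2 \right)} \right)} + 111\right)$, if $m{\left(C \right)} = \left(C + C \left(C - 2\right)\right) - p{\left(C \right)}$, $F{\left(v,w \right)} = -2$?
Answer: $10164$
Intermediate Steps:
$p{\left(G \right)} = 2 G$
$m{\left(C \right)} = - C + C \left(-2 + C\right)$ ($m{\left(C \right)} = \left(C + C \left(C - 2\right)\right) - 2 C = \left(C + C \left(-2 + C\right)\right) - 2 C = - C + C \left(-2 + C\right)$)
$84 \left(m{\left(F{\left(-5,-2 \right)} \right)} + 111\right) = 84 \left(- 2 \left(-3 - 2\right) + 111\right) = 84 \left(\left(-2\right) \left(-5\right) + 111\right) = 84 \left(10 + 111\right) = 84 \cdot 121 = 10164$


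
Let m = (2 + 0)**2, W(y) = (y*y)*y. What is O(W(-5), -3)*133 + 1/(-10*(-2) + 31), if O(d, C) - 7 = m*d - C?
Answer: -3323669/51 ≈ -65170.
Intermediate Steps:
W(y) = y**3 (W(y) = y**2*y = y**3)
m = 4 (m = 2**2 = 4)
O(d, C) = 7 - C + 4*d (O(d, C) = 7 + (4*d - C) = 7 + (-C + 4*d) = 7 - C + 4*d)
O(W(-5), -3)*133 + 1/(-10*(-2) + 31) = (7 - 1*(-3) + 4*(-5)**3)*133 + 1/(-10*(-2) + 31) = (7 + 3 + 4*(-125))*133 + 1/(20 + 31) = (7 + 3 - 500)*133 + 1/51 = -490*133 + 1/51 = -65170 + 1/51 = -3323669/51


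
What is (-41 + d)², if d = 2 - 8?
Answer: 2209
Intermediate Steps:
d = -6
(-41 + d)² = (-41 - 6)² = (-47)² = 2209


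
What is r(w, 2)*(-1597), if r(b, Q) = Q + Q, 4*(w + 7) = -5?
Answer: -6388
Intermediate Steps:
w = -33/4 (w = -7 + (¼)*(-5) = -7 - 5/4 = -33/4 ≈ -8.2500)
r(b, Q) = 2*Q
r(w, 2)*(-1597) = (2*2)*(-1597) = 4*(-1597) = -6388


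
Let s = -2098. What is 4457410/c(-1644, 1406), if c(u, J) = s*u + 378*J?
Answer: 445741/398058 ≈ 1.1198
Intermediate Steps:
c(u, J) = -2098*u + 378*J
4457410/c(-1644, 1406) = 4457410/(-2098*(-1644) + 378*1406) = 4457410/(3449112 + 531468) = 4457410/3980580 = 4457410*(1/3980580) = 445741/398058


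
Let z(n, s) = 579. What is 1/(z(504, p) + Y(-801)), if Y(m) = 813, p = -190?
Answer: 1/1392 ≈ 0.00071839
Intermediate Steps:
1/(z(504, p) + Y(-801)) = 1/(579 + 813) = 1/1392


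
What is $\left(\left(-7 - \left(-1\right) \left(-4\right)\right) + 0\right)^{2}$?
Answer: $121$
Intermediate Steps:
$\left(\left(-7 - \left(-1\right) \left(-4\right)\right) + 0\right)^{2} = \left(\left(-7 - 4\right) + 0\right)^{2} = \left(-11 + 0\right)^{2} = \left(-11\right)^{2} = 121$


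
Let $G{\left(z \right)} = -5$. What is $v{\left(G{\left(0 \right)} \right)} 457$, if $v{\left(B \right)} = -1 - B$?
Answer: $1828$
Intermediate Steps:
$v{\left(G{\left(0 \right)} \right)} 457 = \left(-1 - -5\right) 457 = \left(-1 + 5\right) 457 = 4 \cdot 457 = 1828$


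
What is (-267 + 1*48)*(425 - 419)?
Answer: -1314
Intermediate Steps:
(-267 + 1*48)*(425 - 419) = (-267 + 48)*6 = -219*6 = -1314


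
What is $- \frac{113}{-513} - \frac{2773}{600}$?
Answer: $- \frac{451583}{102600} \approx -4.4014$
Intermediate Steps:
$- \frac{113}{-513} - \frac{2773}{600} = \left(-113\right) \left(- \frac{1}{513}\right) - \frac{2773}{600} = \frac{113}{513} - \frac{2773}{600} = - \frac{451583}{102600}$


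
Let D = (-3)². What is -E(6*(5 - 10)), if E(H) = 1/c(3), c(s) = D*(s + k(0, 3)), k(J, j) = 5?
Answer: -1/72 ≈ -0.013889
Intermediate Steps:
D = 9
c(s) = 45 + 9*s (c(s) = 9*(s + 5) = 9*(5 + s) = 45 + 9*s)
E(H) = 1/72 (E(H) = 1/(45 + 9*3) = 1/(45 + 27) = 1/72)
-E(6*(5 - 10)) = -1*1/72 = -1/72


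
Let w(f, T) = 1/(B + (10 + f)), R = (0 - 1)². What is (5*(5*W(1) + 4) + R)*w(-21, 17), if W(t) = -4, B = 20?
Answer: -79/9 ≈ -8.7778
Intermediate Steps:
R = 1 (R = (-1)² = 1)
w(f, T) = 1/(30 + f) (w(f, T) = 1/(20 + (10 + f)) = 1/(30 + f))
(5*(5*W(1) + 4) + R)*w(-21, 17) = (5*(5*(-4) + 4) + 1)/(30 - 21) = (5*(-20 + 4) + 1)/9 = (5*(-16) + 1)*(⅑) = (-80 + 1)*(⅑) = -79*⅑ = -79/9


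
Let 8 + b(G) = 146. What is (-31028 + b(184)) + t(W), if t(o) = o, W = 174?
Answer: -30716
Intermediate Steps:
b(G) = 138 (b(G) = -8 + 146 = 138)
(-31028 + b(184)) + t(W) = (-31028 + 138) + 174 = -30890 + 174 = -30716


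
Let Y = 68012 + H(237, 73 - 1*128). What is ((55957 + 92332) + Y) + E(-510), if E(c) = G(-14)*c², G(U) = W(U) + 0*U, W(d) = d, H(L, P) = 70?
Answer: -3425029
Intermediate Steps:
Y = 68082 (Y = 68012 + 70 = 68082)
G(U) = U (G(U) = U + 0*U = U + 0 = U)
E(c) = -14*c²
((55957 + 92332) + Y) + E(-510) = ((55957 + 92332) + 68082) - 14*(-510)² = (148289 + 68082) - 14*260100 = 216371 - 3641400 = -3425029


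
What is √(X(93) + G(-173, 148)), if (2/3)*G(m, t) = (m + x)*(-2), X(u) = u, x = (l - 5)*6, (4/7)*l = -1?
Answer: 3*√326/2 ≈ 27.083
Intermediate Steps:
l = -7/4 (l = (7/4)*(-1) = -7/4 ≈ -1.7500)
x = -81/2 (x = (-7/4 - 5)*6 = -27/4*6 = -81/2 ≈ -40.500)
G(m, t) = 243/2 - 3*m (G(m, t) = 3*((m - 81/2)*(-2))/2 = 3*((-81/2 + m)*(-2))/2 = 3*(81 - 2*m)/2 = 243/2 - 3*m)
√(X(93) + G(-173, 148)) = √(93 + (243/2 - 3*(-173))) = √(93 + (243/2 + 519)) = √(93 + 1281/2) = √(1467/2) = 3*√326/2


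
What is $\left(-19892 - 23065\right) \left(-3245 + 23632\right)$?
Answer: $-875764359$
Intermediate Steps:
$\left(-19892 - 23065\right) \left(-3245 + 23632\right) = \left(-42957\right) 20387 = -875764359$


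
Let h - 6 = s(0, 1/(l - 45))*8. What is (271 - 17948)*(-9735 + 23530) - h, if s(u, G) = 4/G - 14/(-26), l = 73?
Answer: -3170116577/13 ≈ -2.4386e+8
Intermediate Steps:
s(u, G) = 7/13 + 4/G (s(u, G) = 4/G - 14*(-1/26) = 4/G + 7/13 = 7/13 + 4/G)
h = 11782/13 (h = 6 + (7/13 + 4/(1/(73 - 45)))*8 = 6 + (7/13 + 4/(1/28))*8 = 6 + (7/13 + 4*28)*8 = 6 + (7/13 + 112)*8 = 6 + (1463/13)*8 = 6 + 11704/13 = 11782/13 ≈ 906.31)
(271 - 17948)*(-9735 + 23530) - h = (271 - 17948)*(-9735 + 23530) - 1*11782/13 = -17677*13795 - 11782/13 = -243854215 - 11782/13 = -3170116577/13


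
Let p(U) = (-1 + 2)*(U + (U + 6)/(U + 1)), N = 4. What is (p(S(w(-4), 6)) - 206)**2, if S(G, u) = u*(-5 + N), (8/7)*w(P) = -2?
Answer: 44944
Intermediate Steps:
w(P) = -7/4 (w(P) = (7/8)*(-2) = -7/4)
S(G, u) = -u (S(G, u) = u*(-5 + 4) = u*(-1) = -u)
p(U) = U + (6 + U)/(1 + U) (p(U) = 1*(U + (6 + U)/(1 + U)) = U + (6 + U)/(1 + U))
(p(S(w(-4), 6)) - 206)**2 = ((6 + (-1*6)**2 + 2*(-1*6))/(1 - 1*6) - 206)**2 = ((6 + (-6)**2 + 2*(-6))/(1 - 6) - 206)**2 = ((6 + 36 - 12)/(-5) - 206)**2 = (-1/5*30 - 206)**2 = (-6 - 206)**2 = (-212)**2 = 44944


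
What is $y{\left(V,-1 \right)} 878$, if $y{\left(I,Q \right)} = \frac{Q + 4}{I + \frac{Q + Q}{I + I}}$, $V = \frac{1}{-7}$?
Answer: $\frac{3073}{8} \approx 384.13$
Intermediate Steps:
$V = - \frac{1}{7} \approx -0.14286$
$y{\left(I,Q \right)} = \frac{4 + Q}{I + \frac{Q}{I}}$ ($y{\left(I,Q \right)} = \frac{4 + Q}{I + \frac{2 Q}{2 I}} = \frac{4 + Q}{I + 2 Q \frac{1}{2 I}} = \frac{4 + Q}{I + \frac{Q}{I}}$)
$y{\left(V,-1 \right)} 878 = - \frac{4 - 1}{7 \left(-1 + \left(- \frac{1}{7}\right)^{2}\right)} 878 = \left(- \frac{1}{7}\right) \frac{1}{-1 + \frac{1}{49}} \cdot 3 \cdot 878 = \left(- \frac{1}{7}\right) \frac{1}{- \frac{48}{49}} \cdot 3 \cdot 878 = \left(- \frac{1}{7}\right) \left(- \frac{49}{48}\right) 3 \cdot 878 = \frac{7}{16} \cdot 878 = \frac{3073}{8}$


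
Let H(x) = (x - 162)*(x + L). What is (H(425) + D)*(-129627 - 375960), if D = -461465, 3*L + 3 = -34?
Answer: 178438673729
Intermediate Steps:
L = -37/3 (L = -1 + (⅓)*(-34) = -1 - 34/3 = -37/3 ≈ -12.333)
H(x) = (-162 + x)*(-37/3 + x) (H(x) = (x - 162)*(x - 37/3) = (-162 + x)*(-37/3 + x))
(H(425) + D)*(-129627 - 375960) = ((1998 + 425² - 523/3*425) - 461465)*(-129627 - 375960) = ((1998 + 180625 - 222275/3) - 461465)*(-505587) = (325594/3 - 461465)*(-505587) = -1058801/3*(-505587) = 178438673729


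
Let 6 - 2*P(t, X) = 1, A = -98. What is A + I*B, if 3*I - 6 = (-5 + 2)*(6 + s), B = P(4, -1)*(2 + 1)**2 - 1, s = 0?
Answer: -184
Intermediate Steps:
P(t, X) = 5/2 (P(t, X) = 3 - 1/2*1 = 3 - 1/2 = 5/2)
B = 43/2 (B = 5*(2 + 1)**2/2 - 1 = (5/2)*3**2 - 1 = (5/2)*9 - 1 = 45/2 - 1 = 43/2 ≈ 21.500)
I = -4 (I = 2 + ((-5 + 2)*(6 + 0))/3 = 2 + (-3*6)/3 = 2 + (1/3)*(-18) = 2 - 6 = -4)
A + I*B = -98 - 4*43/2 = -98 - 86 = -184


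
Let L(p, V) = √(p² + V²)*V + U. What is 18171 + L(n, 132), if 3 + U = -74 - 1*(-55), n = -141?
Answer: 18149 + 396*√4145 ≈ 43644.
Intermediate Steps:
U = -22 (U = -3 + (-74 - 1*(-55)) = -3 + (-74 + 55) = -3 - 19 = -22)
L(p, V) = -22 + V*√(V² + p²) (L(p, V) = √(p² + V²)*V - 22 = √(V² + p²)*V - 22 = V*√(V² + p²) - 22 = -22 + V*√(V² + p²))
18171 + L(n, 132) = 18171 + (-22 + 132*√(132² + (-141)²)) = 18171 + (-22 + 132*√(17424 + 19881)) = 18171 + (-22 + 132*√37305) = 18171 + (-22 + 132*(3*√4145)) = 18171 + (-22 + 396*√4145) = 18149 + 396*√4145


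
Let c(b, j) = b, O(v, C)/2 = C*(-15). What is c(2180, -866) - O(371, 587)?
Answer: 19790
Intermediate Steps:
O(v, C) = -30*C (O(v, C) = 2*(C*(-15)) = 2*(-15*C) = -30*C)
c(2180, -866) - O(371, 587) = 2180 - (-30)*587 = 2180 - 1*(-17610) = 2180 + 17610 = 19790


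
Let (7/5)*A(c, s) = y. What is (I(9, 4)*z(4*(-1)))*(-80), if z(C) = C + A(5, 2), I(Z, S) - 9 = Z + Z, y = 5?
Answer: 6480/7 ≈ 925.71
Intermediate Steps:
I(Z, S) = 9 + 2*Z (I(Z, S) = 9 + (Z + Z) = 9 + 2*Z)
A(c, s) = 25/7 (A(c, s) = (5/7)*5 = 25/7)
z(C) = 25/7 + C (z(C) = C + 25/7 = 25/7 + C)
(I(9, 4)*z(4*(-1)))*(-80) = ((9 + 2*9)*(25/7 + 4*(-1)))*(-80) = ((9 + 18)*(25/7 - 4))*(-80) = (27*(-3/7))*(-80) = -81/7*(-80) = 6480/7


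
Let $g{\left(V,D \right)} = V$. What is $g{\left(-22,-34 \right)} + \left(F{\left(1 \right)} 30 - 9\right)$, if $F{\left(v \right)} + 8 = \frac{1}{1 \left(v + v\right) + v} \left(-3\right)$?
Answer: $-301$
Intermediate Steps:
$F{\left(v \right)} = -8 - \frac{1}{v}$ ($F{\left(v \right)} = -8 + \frac{1}{1 \left(v + v\right) + v} \left(-3\right) = -8 + \frac{1}{1 \cdot 2 v + v} \left(-3\right) = -8 + \frac{1}{2 v + v} \left(-3\right) = -8 + \frac{1}{3 v} \left(-3\right) = -8 - \frac{1}{v}$)
$g{\left(-22,-34 \right)} + \left(F{\left(1 \right)} 30 - 9\right) = -22 + \left(\left(-8 - 1^{-1}\right) 30 - 9\right) = -22 + \left(\left(-8 - 1\right) 30 - 9\right) = -22 - 279 = -301$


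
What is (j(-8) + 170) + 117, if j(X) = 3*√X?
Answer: 287 + 6*I*√2 ≈ 287.0 + 8.4853*I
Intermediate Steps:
(j(-8) + 170) + 117 = (3*√(-8) + 170) + 117 = (3*(2*I*√2) + 170) + 117 = (6*I*√2 + 170) + 117 = (170 + 6*I*√2) + 117 = 287 + 6*I*√2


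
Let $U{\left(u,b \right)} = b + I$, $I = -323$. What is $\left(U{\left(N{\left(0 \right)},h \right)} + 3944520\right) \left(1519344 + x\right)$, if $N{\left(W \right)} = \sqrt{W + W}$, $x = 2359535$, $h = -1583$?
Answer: $15292922649706$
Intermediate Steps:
$N{\left(W \right)} = \sqrt{2} \sqrt{W}$ ($N{\left(W \right)} = \sqrt{2 W} = \sqrt{2} \sqrt{W}$)
$U{\left(u,b \right)} = -323 + b$ ($U{\left(u,b \right)} = b - 323 = -323 + b$)
$\left(U{\left(N{\left(0 \right)},h \right)} + 3944520\right) \left(1519344 + x\right) = \left(\left(-323 - 1583\right) + 3944520\right) \left(1519344 + 2359535\right) = \left(-1906 + 3944520\right) 3878879 = 3942614 \cdot 3878879 = 15292922649706$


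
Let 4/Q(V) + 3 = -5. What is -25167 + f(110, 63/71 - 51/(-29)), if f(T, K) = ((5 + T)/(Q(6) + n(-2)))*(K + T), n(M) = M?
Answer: -62488001/2059 ≈ -30349.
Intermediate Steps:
Q(V) = -1/2 (Q(V) = 4/(-3 - 5) = 4/(-8) = 4*(-1/8) = -1/2)
f(T, K) = (-2 - 2*T/5)*(K + T) (f(T, K) = ((5 + T)/(-1/2 - 2))*(K + T) = ((5 + T)/(-5/2))*(K + T) = ((5 + T)*(-2/5))*(K + T) = (-2 - 2*T/5)*(K + T))
-25167 + f(110, 63/71 - 51/(-29)) = -25167 + (-2*(63/71 - 51/(-29)) - 2*110 - 2/5*110**2 - 2/5*(63/71 - 51/(-29))*110) = -25167 + (-2*(63*(1/71) - 51*(-1/29)) - 220 - 2/5*12100 - 2/5*(63*(1/71) - 51*(-1/29))*110) = -25167 + (-2*(63/71 + 51/29) - 220 - 4840 - 2/5*(63/71 + 51/29)*110) = -25167 + (-2*5448/2059 - 220 - 4840 - 2/5*5448/2059*110) = -25167 + (-10896/2059 - 220 - 4840 - 239712/2059) = -25167 - 10669148/2059 = -62488001/2059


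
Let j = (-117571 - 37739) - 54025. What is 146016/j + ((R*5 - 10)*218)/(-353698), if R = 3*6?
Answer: -27648184784/37020685415 ≈ -0.74683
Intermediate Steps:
R = 18
j = -209335 (j = -155310 - 54025 = -209335)
146016/j + ((R*5 - 10)*218)/(-353698) = 146016/(-209335) + ((18*5 - 10)*218)/(-353698) = 146016*(-1/209335) + ((90 - 10)*218)*(-1/353698) = -146016/209335 + (80*218)*(-1/353698) = -146016/209335 + 17440*(-1/353698) = -146016/209335 - 8720/176849 = -27648184784/37020685415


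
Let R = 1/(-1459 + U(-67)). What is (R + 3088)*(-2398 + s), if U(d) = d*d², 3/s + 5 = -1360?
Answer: -203654652296937/27502202 ≈ -7.4050e+6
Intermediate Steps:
s = -1/455 (s = 3/(-5 - 1360) = 3/(-1365) = 3*(-1/1365) = -1/455 ≈ -0.0021978)
U(d) = d³
R = -1/302222 (R = 1/(-1459 + (-67)³) = 1/(-1459 - 300763) = 1/(-302222) = -1/302222 ≈ -3.3088e-6)
(R + 3088)*(-2398 + s) = (-1/302222 + 3088)*(-2398 - 1/455) = (933261535/302222)*(-1091091/455) = -203654652296937/27502202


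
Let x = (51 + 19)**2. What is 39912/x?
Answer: 9978/1225 ≈ 8.1453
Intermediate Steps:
x = 4900 (x = 70**2 = 4900)
39912/x = 39912/4900 = 39912*(1/4900) = 9978/1225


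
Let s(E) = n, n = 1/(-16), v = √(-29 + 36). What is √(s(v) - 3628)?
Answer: I*√58049/4 ≈ 60.233*I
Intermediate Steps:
v = √7 ≈ 2.6458
n = -1/16 ≈ -0.062500
s(E) = -1/16
√(s(v) - 3628) = √(-1/16 - 3628) = √(-58049/16) = I*√58049/4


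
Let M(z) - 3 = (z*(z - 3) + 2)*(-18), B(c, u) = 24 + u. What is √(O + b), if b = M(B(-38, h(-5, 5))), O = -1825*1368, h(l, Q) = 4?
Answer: I*√2509233 ≈ 1584.1*I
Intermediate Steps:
O = -2496600
M(z) = -33 - 18*z*(-3 + z) (M(z) = 3 + (z*(z - 3) + 2)*(-18) = 3 + (z*(-3 + z) + 2)*(-18) = 3 + (2 + z*(-3 + z))*(-18) = 3 + (-36 - 18*z*(-3 + z)) = -33 - 18*z*(-3 + z))
b = -12633 (b = -33 - 18*(24 + 4)² + 54*(24 + 4) = -33 - 18*28² + 54*28 = -33 - 18*784 + 1512 = -33 - 14112 + 1512 = -12633)
√(O + b) = √(-2496600 - 12633) = √(-2509233) = I*√2509233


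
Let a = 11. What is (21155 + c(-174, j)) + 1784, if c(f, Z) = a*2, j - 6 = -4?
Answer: 22961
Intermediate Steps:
j = 2 (j = 6 - 4 = 2)
c(f, Z) = 22 (c(f, Z) = 11*2 = 22)
(21155 + c(-174, j)) + 1784 = (21155 + 22) + 1784 = 21177 + 1784 = 22961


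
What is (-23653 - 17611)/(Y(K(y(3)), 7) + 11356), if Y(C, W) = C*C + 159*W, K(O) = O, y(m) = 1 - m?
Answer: -41264/12473 ≈ -3.3083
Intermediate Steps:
Y(C, W) = C² + 159*W
(-23653 - 17611)/(Y(K(y(3)), 7) + 11356) = (-23653 - 17611)/(((1 - 1*3)² + 159*7) + 11356) = -41264/(((1 - 3)² + 1113) + 11356) = -41264/(((-2)² + 1113) + 11356) = -41264/((4 + 1113) + 11356) = -41264/(1117 + 11356) = -41264/12473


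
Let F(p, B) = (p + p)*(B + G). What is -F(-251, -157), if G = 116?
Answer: -20582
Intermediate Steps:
F(p, B) = 2*p*(116 + B) (F(p, B) = (p + p)*(B + 116) = (2*p)*(116 + B) = 2*p*(116 + B))
-F(-251, -157) = -2*(-251)*(116 - 157) = -2*(-251)*(-41) = -1*20582 = -20582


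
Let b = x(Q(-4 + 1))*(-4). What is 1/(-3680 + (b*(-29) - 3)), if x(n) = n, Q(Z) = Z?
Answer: -1/4031 ≈ -0.00024808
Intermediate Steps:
b = 12 (b = (-4 + 1)*(-4) = -3*(-4) = 12)
1/(-3680 + (b*(-29) - 3)) = 1/(-3680 + (12*(-29) - 3)) = 1/(-3680 + (-348 - 3)) = 1/(-3680 - 351) = 1/(-4031) = -1/4031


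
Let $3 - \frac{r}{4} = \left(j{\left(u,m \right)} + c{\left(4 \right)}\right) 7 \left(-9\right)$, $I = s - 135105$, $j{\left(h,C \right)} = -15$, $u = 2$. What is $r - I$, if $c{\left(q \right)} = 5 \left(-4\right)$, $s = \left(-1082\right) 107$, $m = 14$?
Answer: $242071$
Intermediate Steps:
$s = -115774$
$c{\left(q \right)} = -20$
$I = -250879$ ($I = -115774 - 135105 = -250879$)
$r = -8808$ ($r = 12 - 4 \left(-15 - 20\right) 7 \left(-9\right) = 12 - 4 \left(\left(-35\right) \left(-63\right)\right) = 12 - 8820 = -8808$)
$r - I = -8808 - -250879 = -8808 + 250879 = 242071$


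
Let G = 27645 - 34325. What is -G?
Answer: 6680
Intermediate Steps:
G = -6680
-G = -1*(-6680) = 6680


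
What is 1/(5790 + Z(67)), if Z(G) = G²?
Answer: 1/10279 ≈ 9.7286e-5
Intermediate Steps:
1/(5790 + Z(67)) = 1/(5790 + 67²) = 1/(5790 + 4489) = 1/10279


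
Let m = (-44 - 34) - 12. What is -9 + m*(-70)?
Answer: 6291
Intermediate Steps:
m = -90 (m = -78 - 12 = -90)
-9 + m*(-70) = -9 - 90*(-70) = -9 + 6300 = 6291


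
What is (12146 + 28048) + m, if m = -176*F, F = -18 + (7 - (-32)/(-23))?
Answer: 974622/23 ≈ 42375.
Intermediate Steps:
F = -285/23 (F = -18 + (7 - (-32)*(-1)/23) = -18 + (7 - 1*32/23) = -18 + (7 - 32/23) = -18 + 129/23 = -285/23 ≈ -12.391)
m = 50160/23 (m = -176*(-285/23) = 50160/23 ≈ 2180.9)
(12146 + 28048) + m = (12146 + 28048) + 50160/23 = 40194 + 50160/23 = 974622/23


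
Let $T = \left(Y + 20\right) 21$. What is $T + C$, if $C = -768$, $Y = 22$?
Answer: $114$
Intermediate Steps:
$T = 882$ ($T = \left(22 + 20\right) 21 = 42 \cdot 21 = 882$)
$T + C = 882 - 768 = 114$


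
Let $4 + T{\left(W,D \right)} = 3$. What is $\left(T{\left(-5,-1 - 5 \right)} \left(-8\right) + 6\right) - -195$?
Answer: $209$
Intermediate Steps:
$T{\left(W,D \right)} = -1$ ($T{\left(W,D \right)} = -4 + 3 = -1$)
$\left(T{\left(-5,-1 - 5 \right)} \left(-8\right) + 6\right) - -195 = \left(\left(-1\right) \left(-8\right) + 6\right) - -195 = \left(8 + 6\right) + 195 = 14 + 195 = 209$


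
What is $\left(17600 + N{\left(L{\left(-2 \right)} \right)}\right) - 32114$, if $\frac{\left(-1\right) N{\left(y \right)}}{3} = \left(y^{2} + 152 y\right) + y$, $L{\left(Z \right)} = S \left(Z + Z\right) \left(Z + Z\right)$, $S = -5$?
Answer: $3006$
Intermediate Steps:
$L{\left(Z \right)} = - 20 Z^{2}$ ($L{\left(Z \right)} = - 5 \left(Z + Z\right) \left(Z + Z\right) = - 5 \cdot 2 Z 2 Z = - 10 Z 2 Z = - 20 Z^{2}$)
$N{\left(y \right)} = - 459 y - 3 y^{2}$ ($N{\left(y \right)} = - 3 \left(\left(y^{2} + 152 y\right) + y\right) = - 3 \left(y^{2} + 153 y\right) = - 459 y - 3 y^{2}$)
$\left(17600 + N{\left(L{\left(-2 \right)} \right)}\right) - 32114 = \left(17600 - 3 \left(- 20 \left(-2\right)^{2}\right) \left(153 - 20 \left(-2\right)^{2}\right)\right) - 32114 = \left(17600 - 3 \left(\left(-20\right) 4\right) \left(153 - 80\right)\right) - 32114 = \left(17600 - - 240 \left(153 - 80\right)\right) - 32114 = \left(17600 - \left(-240\right) 73\right) - 32114 = \left(17600 + 17520\right) - 32114 = 35120 - 32114 = 3006$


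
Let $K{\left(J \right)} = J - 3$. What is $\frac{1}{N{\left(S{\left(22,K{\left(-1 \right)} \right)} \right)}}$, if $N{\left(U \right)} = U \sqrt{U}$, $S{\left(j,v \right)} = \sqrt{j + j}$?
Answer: $\frac{\sqrt{2} \sqrt[4]{11}}{44} \approx 0.058534$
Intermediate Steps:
$K{\left(J \right)} = -3 + J$
$S{\left(j,v \right)} = \sqrt{2} \sqrt{j}$ ($S{\left(j,v \right)} = \sqrt{2 j} = \sqrt{2} \sqrt{j}$)
$N{\left(U \right)} = U^{\frac{3}{2}}$
$\frac{1}{N{\left(S{\left(22,K{\left(-1 \right)} \right)} \right)}} = \frac{1}{\left(\sqrt{2} \sqrt{22}\right)^{\frac{3}{2}}} = \frac{1}{\left(2 \sqrt{11}\right)^{\frac{3}{2}}} = \frac{1}{2 \sqrt{2} \cdot 11^{\frac{3}{4}}} = \frac{\sqrt{2} \sqrt[4]{11}}{44}$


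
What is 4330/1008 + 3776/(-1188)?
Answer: 18581/16632 ≈ 1.1172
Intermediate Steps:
4330/1008 + 3776/(-1188) = 4330*(1/1008) + 3776*(-1/1188) = 2165/504 - 944/297 = 18581/16632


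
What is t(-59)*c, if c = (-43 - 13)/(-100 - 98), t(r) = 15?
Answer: 140/33 ≈ 4.2424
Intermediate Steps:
c = 28/99 (c = -56/(-198) = -56*(-1/198) = 28/99 ≈ 0.28283)
t(-59)*c = 15*(28/99) = 140/33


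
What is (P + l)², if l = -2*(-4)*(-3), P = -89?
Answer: 12769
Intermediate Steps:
l = -24 (l = 8*(-3) = -24)
(P + l)² = (-89 - 24)² = (-113)² = 12769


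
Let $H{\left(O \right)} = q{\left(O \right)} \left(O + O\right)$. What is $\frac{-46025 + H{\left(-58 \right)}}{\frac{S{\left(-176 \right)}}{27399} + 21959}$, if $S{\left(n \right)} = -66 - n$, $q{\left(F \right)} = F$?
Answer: $- \frac{1076698503}{601654751} \approx -1.7896$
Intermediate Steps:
$H{\left(O \right)} = 2 O^{2}$ ($H{\left(O \right)} = O \left(O + O\right) = O 2 O = 2 O^{2}$)
$\frac{-46025 + H{\left(-58 \right)}}{\frac{S{\left(-176 \right)}}{27399} + 21959} = \frac{-46025 + 2 \left(-58\right)^{2}}{\frac{-66 - -176}{27399} + 21959} = \frac{-46025 + 2 \cdot 3364}{\left(-66 + 176\right) \frac{1}{27399} + 21959} = \frac{-46025 + 6728}{110 \cdot \frac{1}{27399} + 21959} = - \frac{39297}{\frac{110}{27399} + 21959} = - \frac{39297}{\frac{601654751}{27399}} = \left(-39297\right) \frac{27399}{601654751} = - \frac{1076698503}{601654751}$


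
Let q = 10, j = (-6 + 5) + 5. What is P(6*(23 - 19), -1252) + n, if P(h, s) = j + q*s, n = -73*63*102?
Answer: -481614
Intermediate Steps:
n = -469098 (n = -4599*102 = -469098)
j = 4 (j = -1 + 5 = 4)
P(h, s) = 4 + 10*s
P(6*(23 - 19), -1252) + n = (4 + 10*(-1252)) - 469098 = (4 - 12520) - 469098 = -12516 - 469098 = -481614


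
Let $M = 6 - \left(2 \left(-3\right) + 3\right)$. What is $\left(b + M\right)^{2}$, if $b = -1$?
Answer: $64$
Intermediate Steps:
$M = 9$ ($M = 6 - \left(-6 + 3\right) = 6 - -3 = 6 + 3 = 9$)
$\left(b + M\right)^{2} = \left(-1 + 9\right)^{2} = 8^{2} = 64$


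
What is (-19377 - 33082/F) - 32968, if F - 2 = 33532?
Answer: -877685156/16767 ≈ -52346.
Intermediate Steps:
F = 33534 (F = 2 + 33532 = 33534)
(-19377 - 33082/F) - 32968 = (-19377 - 33082/33534) - 32968 = (-19377 - 33082*1/33534) - 32968 = (-19377 - 16541/16767) - 32968 = -324910700/16767 - 32968 = -877685156/16767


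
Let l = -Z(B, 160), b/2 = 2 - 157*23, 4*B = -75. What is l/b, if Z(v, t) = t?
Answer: 80/3609 ≈ 0.022167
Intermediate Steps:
B = -75/4 (B = (1/4)*(-75) = -75/4 ≈ -18.750)
b = -7218 (b = 2*(2 - 157*23) = 2*(2 - 3611) = 2*(-3609) = -7218)
l = -160 (l = -1*160 = -160)
l/b = -160/(-7218) = -160*(-1/7218) = 80/3609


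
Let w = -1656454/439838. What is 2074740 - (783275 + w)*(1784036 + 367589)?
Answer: -52947192437716170/31417 ≈ -1.6853e+12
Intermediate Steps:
w = -828227/219919 (w = -1656454*1/439838 = -828227/219919 ≈ -3.7661)
2074740 - (783275 + w)*(1784036 + 367589) = 2074740 - (783275 - 828227/219919)*(1784036 + 367589) = 2074740 - 172256226498*2151625/219919 = 2074740 - 1*52947257619822750/31417 = 2074740 - 52947257619822750/31417 = -52947192437716170/31417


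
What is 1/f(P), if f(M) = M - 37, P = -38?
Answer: -1/75 ≈ -0.013333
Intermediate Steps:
f(M) = -37 + M
1/f(P) = 1/(-37 - 38) = 1/(-75) = -1/75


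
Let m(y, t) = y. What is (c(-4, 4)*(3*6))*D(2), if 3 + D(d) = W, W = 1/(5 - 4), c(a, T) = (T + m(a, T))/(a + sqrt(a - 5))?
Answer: 0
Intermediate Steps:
c(a, T) = (T + a)/(a + sqrt(-5 + a)) (c(a, T) = (T + a)/(a + sqrt(a - 5)) = (T + a)/(a + sqrt(-5 + a)))
W = 1 (W = 1/1 = 1)
D(d) = -2 (D(d) = -3 + 1 = -2)
(c(-4, 4)*(3*6))*D(2) = (((4 - 4)/(-4 + sqrt(-5 - 4)))*(3*6))*(-2) = ((0/(-4 + sqrt(-9)))*18)*(-2) = ((0/(-4 + 3*I))*18)*(-2) = ((((-4 - 3*I)/25)*0)*18)*(-2) = (0*18)*(-2) = 0*(-2) = 0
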